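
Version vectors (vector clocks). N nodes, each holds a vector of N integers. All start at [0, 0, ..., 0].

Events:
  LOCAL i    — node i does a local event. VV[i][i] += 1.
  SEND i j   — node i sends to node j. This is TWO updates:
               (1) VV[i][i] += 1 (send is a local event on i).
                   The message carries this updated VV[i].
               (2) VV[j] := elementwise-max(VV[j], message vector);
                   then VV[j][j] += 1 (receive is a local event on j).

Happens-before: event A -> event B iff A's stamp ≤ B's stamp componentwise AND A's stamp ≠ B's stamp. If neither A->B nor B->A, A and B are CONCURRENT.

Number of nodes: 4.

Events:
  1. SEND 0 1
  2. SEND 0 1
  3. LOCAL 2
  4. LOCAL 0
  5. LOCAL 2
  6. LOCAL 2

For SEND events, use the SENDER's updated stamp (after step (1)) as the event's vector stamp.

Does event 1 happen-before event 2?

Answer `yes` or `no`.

Initial: VV[0]=[0, 0, 0, 0]
Initial: VV[1]=[0, 0, 0, 0]
Initial: VV[2]=[0, 0, 0, 0]
Initial: VV[3]=[0, 0, 0, 0]
Event 1: SEND 0->1: VV[0][0]++ -> VV[0]=[1, 0, 0, 0], msg_vec=[1, 0, 0, 0]; VV[1]=max(VV[1],msg_vec) then VV[1][1]++ -> VV[1]=[1, 1, 0, 0]
Event 2: SEND 0->1: VV[0][0]++ -> VV[0]=[2, 0, 0, 0], msg_vec=[2, 0, 0, 0]; VV[1]=max(VV[1],msg_vec) then VV[1][1]++ -> VV[1]=[2, 2, 0, 0]
Event 3: LOCAL 2: VV[2][2]++ -> VV[2]=[0, 0, 1, 0]
Event 4: LOCAL 0: VV[0][0]++ -> VV[0]=[3, 0, 0, 0]
Event 5: LOCAL 2: VV[2][2]++ -> VV[2]=[0, 0, 2, 0]
Event 6: LOCAL 2: VV[2][2]++ -> VV[2]=[0, 0, 3, 0]
Event 1 stamp: [1, 0, 0, 0]
Event 2 stamp: [2, 0, 0, 0]
[1, 0, 0, 0] <= [2, 0, 0, 0]? True. Equal? False. Happens-before: True

Answer: yes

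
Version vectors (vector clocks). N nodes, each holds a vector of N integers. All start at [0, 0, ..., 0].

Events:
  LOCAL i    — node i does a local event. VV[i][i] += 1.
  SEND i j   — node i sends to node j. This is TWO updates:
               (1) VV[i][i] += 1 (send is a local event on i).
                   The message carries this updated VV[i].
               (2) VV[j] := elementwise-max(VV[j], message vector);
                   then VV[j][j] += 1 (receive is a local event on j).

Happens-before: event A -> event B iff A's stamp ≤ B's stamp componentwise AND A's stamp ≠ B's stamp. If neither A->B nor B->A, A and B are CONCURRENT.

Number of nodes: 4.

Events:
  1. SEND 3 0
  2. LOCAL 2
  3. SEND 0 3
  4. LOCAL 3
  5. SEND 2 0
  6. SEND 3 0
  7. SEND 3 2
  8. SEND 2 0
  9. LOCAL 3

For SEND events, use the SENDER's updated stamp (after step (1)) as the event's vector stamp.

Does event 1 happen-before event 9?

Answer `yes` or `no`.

Answer: yes

Derivation:
Initial: VV[0]=[0, 0, 0, 0]
Initial: VV[1]=[0, 0, 0, 0]
Initial: VV[2]=[0, 0, 0, 0]
Initial: VV[3]=[0, 0, 0, 0]
Event 1: SEND 3->0: VV[3][3]++ -> VV[3]=[0, 0, 0, 1], msg_vec=[0, 0, 0, 1]; VV[0]=max(VV[0],msg_vec) then VV[0][0]++ -> VV[0]=[1, 0, 0, 1]
Event 2: LOCAL 2: VV[2][2]++ -> VV[2]=[0, 0, 1, 0]
Event 3: SEND 0->3: VV[0][0]++ -> VV[0]=[2, 0, 0, 1], msg_vec=[2, 0, 0, 1]; VV[3]=max(VV[3],msg_vec) then VV[3][3]++ -> VV[3]=[2, 0, 0, 2]
Event 4: LOCAL 3: VV[3][3]++ -> VV[3]=[2, 0, 0, 3]
Event 5: SEND 2->0: VV[2][2]++ -> VV[2]=[0, 0, 2, 0], msg_vec=[0, 0, 2, 0]; VV[0]=max(VV[0],msg_vec) then VV[0][0]++ -> VV[0]=[3, 0, 2, 1]
Event 6: SEND 3->0: VV[3][3]++ -> VV[3]=[2, 0, 0, 4], msg_vec=[2, 0, 0, 4]; VV[0]=max(VV[0],msg_vec) then VV[0][0]++ -> VV[0]=[4, 0, 2, 4]
Event 7: SEND 3->2: VV[3][3]++ -> VV[3]=[2, 0, 0, 5], msg_vec=[2, 0, 0, 5]; VV[2]=max(VV[2],msg_vec) then VV[2][2]++ -> VV[2]=[2, 0, 3, 5]
Event 8: SEND 2->0: VV[2][2]++ -> VV[2]=[2, 0, 4, 5], msg_vec=[2, 0, 4, 5]; VV[0]=max(VV[0],msg_vec) then VV[0][0]++ -> VV[0]=[5, 0, 4, 5]
Event 9: LOCAL 3: VV[3][3]++ -> VV[3]=[2, 0, 0, 6]
Event 1 stamp: [0, 0, 0, 1]
Event 9 stamp: [2, 0, 0, 6]
[0, 0, 0, 1] <= [2, 0, 0, 6]? True. Equal? False. Happens-before: True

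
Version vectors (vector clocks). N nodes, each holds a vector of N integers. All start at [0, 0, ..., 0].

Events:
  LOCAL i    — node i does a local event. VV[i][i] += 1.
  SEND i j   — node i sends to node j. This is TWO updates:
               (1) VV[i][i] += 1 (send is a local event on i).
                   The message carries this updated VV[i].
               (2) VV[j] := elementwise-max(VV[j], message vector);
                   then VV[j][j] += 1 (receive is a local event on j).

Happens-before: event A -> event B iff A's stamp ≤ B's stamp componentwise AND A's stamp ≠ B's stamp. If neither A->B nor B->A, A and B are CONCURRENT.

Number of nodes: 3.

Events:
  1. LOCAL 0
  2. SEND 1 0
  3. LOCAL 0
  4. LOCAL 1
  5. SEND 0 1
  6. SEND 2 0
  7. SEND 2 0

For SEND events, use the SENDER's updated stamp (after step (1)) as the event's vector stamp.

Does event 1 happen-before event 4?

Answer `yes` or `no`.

Answer: no

Derivation:
Initial: VV[0]=[0, 0, 0]
Initial: VV[1]=[0, 0, 0]
Initial: VV[2]=[0, 0, 0]
Event 1: LOCAL 0: VV[0][0]++ -> VV[0]=[1, 0, 0]
Event 2: SEND 1->0: VV[1][1]++ -> VV[1]=[0, 1, 0], msg_vec=[0, 1, 0]; VV[0]=max(VV[0],msg_vec) then VV[0][0]++ -> VV[0]=[2, 1, 0]
Event 3: LOCAL 0: VV[0][0]++ -> VV[0]=[3, 1, 0]
Event 4: LOCAL 1: VV[1][1]++ -> VV[1]=[0, 2, 0]
Event 5: SEND 0->1: VV[0][0]++ -> VV[0]=[4, 1, 0], msg_vec=[4, 1, 0]; VV[1]=max(VV[1],msg_vec) then VV[1][1]++ -> VV[1]=[4, 3, 0]
Event 6: SEND 2->0: VV[2][2]++ -> VV[2]=[0, 0, 1], msg_vec=[0, 0, 1]; VV[0]=max(VV[0],msg_vec) then VV[0][0]++ -> VV[0]=[5, 1, 1]
Event 7: SEND 2->0: VV[2][2]++ -> VV[2]=[0, 0, 2], msg_vec=[0, 0, 2]; VV[0]=max(VV[0],msg_vec) then VV[0][0]++ -> VV[0]=[6, 1, 2]
Event 1 stamp: [1, 0, 0]
Event 4 stamp: [0, 2, 0]
[1, 0, 0] <= [0, 2, 0]? False. Equal? False. Happens-before: False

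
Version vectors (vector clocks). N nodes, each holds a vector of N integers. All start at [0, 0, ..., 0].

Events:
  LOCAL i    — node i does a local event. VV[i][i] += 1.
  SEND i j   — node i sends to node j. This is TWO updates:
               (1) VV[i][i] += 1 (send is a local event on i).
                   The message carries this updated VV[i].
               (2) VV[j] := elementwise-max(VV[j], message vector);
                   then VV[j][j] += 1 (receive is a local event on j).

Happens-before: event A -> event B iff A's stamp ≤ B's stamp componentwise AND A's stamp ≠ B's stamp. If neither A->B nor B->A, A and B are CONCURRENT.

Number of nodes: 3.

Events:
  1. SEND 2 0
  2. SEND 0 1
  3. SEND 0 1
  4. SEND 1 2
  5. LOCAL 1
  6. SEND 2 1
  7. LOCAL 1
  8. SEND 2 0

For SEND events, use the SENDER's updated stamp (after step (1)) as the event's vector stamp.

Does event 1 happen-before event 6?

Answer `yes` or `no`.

Initial: VV[0]=[0, 0, 0]
Initial: VV[1]=[0, 0, 0]
Initial: VV[2]=[0, 0, 0]
Event 1: SEND 2->0: VV[2][2]++ -> VV[2]=[0, 0, 1], msg_vec=[0, 0, 1]; VV[0]=max(VV[0],msg_vec) then VV[0][0]++ -> VV[0]=[1, 0, 1]
Event 2: SEND 0->1: VV[0][0]++ -> VV[0]=[2, 0, 1], msg_vec=[2, 0, 1]; VV[1]=max(VV[1],msg_vec) then VV[1][1]++ -> VV[1]=[2, 1, 1]
Event 3: SEND 0->1: VV[0][0]++ -> VV[0]=[3, 0, 1], msg_vec=[3, 0, 1]; VV[1]=max(VV[1],msg_vec) then VV[1][1]++ -> VV[1]=[3, 2, 1]
Event 4: SEND 1->2: VV[1][1]++ -> VV[1]=[3, 3, 1], msg_vec=[3, 3, 1]; VV[2]=max(VV[2],msg_vec) then VV[2][2]++ -> VV[2]=[3, 3, 2]
Event 5: LOCAL 1: VV[1][1]++ -> VV[1]=[3, 4, 1]
Event 6: SEND 2->1: VV[2][2]++ -> VV[2]=[3, 3, 3], msg_vec=[3, 3, 3]; VV[1]=max(VV[1],msg_vec) then VV[1][1]++ -> VV[1]=[3, 5, 3]
Event 7: LOCAL 1: VV[1][1]++ -> VV[1]=[3, 6, 3]
Event 8: SEND 2->0: VV[2][2]++ -> VV[2]=[3, 3, 4], msg_vec=[3, 3, 4]; VV[0]=max(VV[0],msg_vec) then VV[0][0]++ -> VV[0]=[4, 3, 4]
Event 1 stamp: [0, 0, 1]
Event 6 stamp: [3, 3, 3]
[0, 0, 1] <= [3, 3, 3]? True. Equal? False. Happens-before: True

Answer: yes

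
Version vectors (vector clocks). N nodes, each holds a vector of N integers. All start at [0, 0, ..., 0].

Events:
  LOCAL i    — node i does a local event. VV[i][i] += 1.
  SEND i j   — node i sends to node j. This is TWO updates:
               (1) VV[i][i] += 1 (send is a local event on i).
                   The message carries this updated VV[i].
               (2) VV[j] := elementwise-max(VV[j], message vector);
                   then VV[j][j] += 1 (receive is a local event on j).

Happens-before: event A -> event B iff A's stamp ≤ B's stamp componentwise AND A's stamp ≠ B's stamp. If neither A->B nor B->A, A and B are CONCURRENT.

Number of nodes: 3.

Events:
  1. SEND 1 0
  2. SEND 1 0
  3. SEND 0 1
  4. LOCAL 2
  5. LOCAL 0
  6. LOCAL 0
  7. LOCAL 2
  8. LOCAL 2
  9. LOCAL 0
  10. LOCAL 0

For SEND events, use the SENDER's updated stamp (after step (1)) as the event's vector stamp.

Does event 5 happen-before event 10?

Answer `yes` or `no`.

Initial: VV[0]=[0, 0, 0]
Initial: VV[1]=[0, 0, 0]
Initial: VV[2]=[0, 0, 0]
Event 1: SEND 1->0: VV[1][1]++ -> VV[1]=[0, 1, 0], msg_vec=[0, 1, 0]; VV[0]=max(VV[0],msg_vec) then VV[0][0]++ -> VV[0]=[1, 1, 0]
Event 2: SEND 1->0: VV[1][1]++ -> VV[1]=[0, 2, 0], msg_vec=[0, 2, 0]; VV[0]=max(VV[0],msg_vec) then VV[0][0]++ -> VV[0]=[2, 2, 0]
Event 3: SEND 0->1: VV[0][0]++ -> VV[0]=[3, 2, 0], msg_vec=[3, 2, 0]; VV[1]=max(VV[1],msg_vec) then VV[1][1]++ -> VV[1]=[3, 3, 0]
Event 4: LOCAL 2: VV[2][2]++ -> VV[2]=[0, 0, 1]
Event 5: LOCAL 0: VV[0][0]++ -> VV[0]=[4, 2, 0]
Event 6: LOCAL 0: VV[0][0]++ -> VV[0]=[5, 2, 0]
Event 7: LOCAL 2: VV[2][2]++ -> VV[2]=[0, 0, 2]
Event 8: LOCAL 2: VV[2][2]++ -> VV[2]=[0, 0, 3]
Event 9: LOCAL 0: VV[0][0]++ -> VV[0]=[6, 2, 0]
Event 10: LOCAL 0: VV[0][0]++ -> VV[0]=[7, 2, 0]
Event 5 stamp: [4, 2, 0]
Event 10 stamp: [7, 2, 0]
[4, 2, 0] <= [7, 2, 0]? True. Equal? False. Happens-before: True

Answer: yes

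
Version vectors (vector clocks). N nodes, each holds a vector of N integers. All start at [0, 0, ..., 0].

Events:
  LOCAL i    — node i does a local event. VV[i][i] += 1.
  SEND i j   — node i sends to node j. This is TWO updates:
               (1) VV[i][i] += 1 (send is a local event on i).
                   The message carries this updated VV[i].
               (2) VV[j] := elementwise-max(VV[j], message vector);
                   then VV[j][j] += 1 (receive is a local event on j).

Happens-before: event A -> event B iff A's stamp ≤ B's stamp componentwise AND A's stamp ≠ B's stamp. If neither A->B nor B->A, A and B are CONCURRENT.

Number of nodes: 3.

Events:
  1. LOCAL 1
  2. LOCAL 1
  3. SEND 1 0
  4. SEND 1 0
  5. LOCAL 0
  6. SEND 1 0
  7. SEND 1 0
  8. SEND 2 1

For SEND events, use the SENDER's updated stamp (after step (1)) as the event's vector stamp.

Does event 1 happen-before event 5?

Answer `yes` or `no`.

Initial: VV[0]=[0, 0, 0]
Initial: VV[1]=[0, 0, 0]
Initial: VV[2]=[0, 0, 0]
Event 1: LOCAL 1: VV[1][1]++ -> VV[1]=[0, 1, 0]
Event 2: LOCAL 1: VV[1][1]++ -> VV[1]=[0, 2, 0]
Event 3: SEND 1->0: VV[1][1]++ -> VV[1]=[0, 3, 0], msg_vec=[0, 3, 0]; VV[0]=max(VV[0],msg_vec) then VV[0][0]++ -> VV[0]=[1, 3, 0]
Event 4: SEND 1->0: VV[1][1]++ -> VV[1]=[0, 4, 0], msg_vec=[0, 4, 0]; VV[0]=max(VV[0],msg_vec) then VV[0][0]++ -> VV[0]=[2, 4, 0]
Event 5: LOCAL 0: VV[0][0]++ -> VV[0]=[3, 4, 0]
Event 6: SEND 1->0: VV[1][1]++ -> VV[1]=[0, 5, 0], msg_vec=[0, 5, 0]; VV[0]=max(VV[0],msg_vec) then VV[0][0]++ -> VV[0]=[4, 5, 0]
Event 7: SEND 1->0: VV[1][1]++ -> VV[1]=[0, 6, 0], msg_vec=[0, 6, 0]; VV[0]=max(VV[0],msg_vec) then VV[0][0]++ -> VV[0]=[5, 6, 0]
Event 8: SEND 2->1: VV[2][2]++ -> VV[2]=[0, 0, 1], msg_vec=[0, 0, 1]; VV[1]=max(VV[1],msg_vec) then VV[1][1]++ -> VV[1]=[0, 7, 1]
Event 1 stamp: [0, 1, 0]
Event 5 stamp: [3, 4, 0]
[0, 1, 0] <= [3, 4, 0]? True. Equal? False. Happens-before: True

Answer: yes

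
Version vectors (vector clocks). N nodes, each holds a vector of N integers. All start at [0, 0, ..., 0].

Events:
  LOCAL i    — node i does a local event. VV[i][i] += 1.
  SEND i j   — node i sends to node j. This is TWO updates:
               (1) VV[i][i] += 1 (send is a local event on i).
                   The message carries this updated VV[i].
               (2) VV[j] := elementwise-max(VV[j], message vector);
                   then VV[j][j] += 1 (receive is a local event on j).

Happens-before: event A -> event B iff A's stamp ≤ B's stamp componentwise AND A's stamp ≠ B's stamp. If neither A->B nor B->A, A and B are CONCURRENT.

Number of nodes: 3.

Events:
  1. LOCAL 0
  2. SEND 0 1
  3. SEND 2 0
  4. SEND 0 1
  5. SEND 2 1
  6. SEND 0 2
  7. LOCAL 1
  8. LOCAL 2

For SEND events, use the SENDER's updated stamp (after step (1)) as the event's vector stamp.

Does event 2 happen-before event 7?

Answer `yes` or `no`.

Answer: yes

Derivation:
Initial: VV[0]=[0, 0, 0]
Initial: VV[1]=[0, 0, 0]
Initial: VV[2]=[0, 0, 0]
Event 1: LOCAL 0: VV[0][0]++ -> VV[0]=[1, 0, 0]
Event 2: SEND 0->1: VV[0][0]++ -> VV[0]=[2, 0, 0], msg_vec=[2, 0, 0]; VV[1]=max(VV[1],msg_vec) then VV[1][1]++ -> VV[1]=[2, 1, 0]
Event 3: SEND 2->0: VV[2][2]++ -> VV[2]=[0, 0, 1], msg_vec=[0, 0, 1]; VV[0]=max(VV[0],msg_vec) then VV[0][0]++ -> VV[0]=[3, 0, 1]
Event 4: SEND 0->1: VV[0][0]++ -> VV[0]=[4, 0, 1], msg_vec=[4, 0, 1]; VV[1]=max(VV[1],msg_vec) then VV[1][1]++ -> VV[1]=[4, 2, 1]
Event 5: SEND 2->1: VV[2][2]++ -> VV[2]=[0, 0, 2], msg_vec=[0, 0, 2]; VV[1]=max(VV[1],msg_vec) then VV[1][1]++ -> VV[1]=[4, 3, 2]
Event 6: SEND 0->2: VV[0][0]++ -> VV[0]=[5, 0, 1], msg_vec=[5, 0, 1]; VV[2]=max(VV[2],msg_vec) then VV[2][2]++ -> VV[2]=[5, 0, 3]
Event 7: LOCAL 1: VV[1][1]++ -> VV[1]=[4, 4, 2]
Event 8: LOCAL 2: VV[2][2]++ -> VV[2]=[5, 0, 4]
Event 2 stamp: [2, 0, 0]
Event 7 stamp: [4, 4, 2]
[2, 0, 0] <= [4, 4, 2]? True. Equal? False. Happens-before: True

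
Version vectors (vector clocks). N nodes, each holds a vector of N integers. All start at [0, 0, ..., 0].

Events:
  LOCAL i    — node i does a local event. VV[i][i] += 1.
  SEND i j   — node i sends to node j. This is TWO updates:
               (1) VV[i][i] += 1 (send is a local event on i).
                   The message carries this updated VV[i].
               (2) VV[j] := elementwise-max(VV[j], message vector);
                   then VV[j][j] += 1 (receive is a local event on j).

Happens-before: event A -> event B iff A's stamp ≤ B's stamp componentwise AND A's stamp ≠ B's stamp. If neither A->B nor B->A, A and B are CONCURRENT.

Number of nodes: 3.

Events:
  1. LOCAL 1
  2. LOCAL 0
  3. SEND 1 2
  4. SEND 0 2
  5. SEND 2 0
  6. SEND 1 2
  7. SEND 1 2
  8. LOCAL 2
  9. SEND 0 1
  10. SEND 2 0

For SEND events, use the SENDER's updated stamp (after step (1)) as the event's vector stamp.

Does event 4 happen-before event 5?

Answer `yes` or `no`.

Answer: yes

Derivation:
Initial: VV[0]=[0, 0, 0]
Initial: VV[1]=[0, 0, 0]
Initial: VV[2]=[0, 0, 0]
Event 1: LOCAL 1: VV[1][1]++ -> VV[1]=[0, 1, 0]
Event 2: LOCAL 0: VV[0][0]++ -> VV[0]=[1, 0, 0]
Event 3: SEND 1->2: VV[1][1]++ -> VV[1]=[0, 2, 0], msg_vec=[0, 2, 0]; VV[2]=max(VV[2],msg_vec) then VV[2][2]++ -> VV[2]=[0, 2, 1]
Event 4: SEND 0->2: VV[0][0]++ -> VV[0]=[2, 0, 0], msg_vec=[2, 0, 0]; VV[2]=max(VV[2],msg_vec) then VV[2][2]++ -> VV[2]=[2, 2, 2]
Event 5: SEND 2->0: VV[2][2]++ -> VV[2]=[2, 2, 3], msg_vec=[2, 2, 3]; VV[0]=max(VV[0],msg_vec) then VV[0][0]++ -> VV[0]=[3, 2, 3]
Event 6: SEND 1->2: VV[1][1]++ -> VV[1]=[0, 3, 0], msg_vec=[0, 3, 0]; VV[2]=max(VV[2],msg_vec) then VV[2][2]++ -> VV[2]=[2, 3, 4]
Event 7: SEND 1->2: VV[1][1]++ -> VV[1]=[0, 4, 0], msg_vec=[0, 4, 0]; VV[2]=max(VV[2],msg_vec) then VV[2][2]++ -> VV[2]=[2, 4, 5]
Event 8: LOCAL 2: VV[2][2]++ -> VV[2]=[2, 4, 6]
Event 9: SEND 0->1: VV[0][0]++ -> VV[0]=[4, 2, 3], msg_vec=[4, 2, 3]; VV[1]=max(VV[1],msg_vec) then VV[1][1]++ -> VV[1]=[4, 5, 3]
Event 10: SEND 2->0: VV[2][2]++ -> VV[2]=[2, 4, 7], msg_vec=[2, 4, 7]; VV[0]=max(VV[0],msg_vec) then VV[0][0]++ -> VV[0]=[5, 4, 7]
Event 4 stamp: [2, 0, 0]
Event 5 stamp: [2, 2, 3]
[2, 0, 0] <= [2, 2, 3]? True. Equal? False. Happens-before: True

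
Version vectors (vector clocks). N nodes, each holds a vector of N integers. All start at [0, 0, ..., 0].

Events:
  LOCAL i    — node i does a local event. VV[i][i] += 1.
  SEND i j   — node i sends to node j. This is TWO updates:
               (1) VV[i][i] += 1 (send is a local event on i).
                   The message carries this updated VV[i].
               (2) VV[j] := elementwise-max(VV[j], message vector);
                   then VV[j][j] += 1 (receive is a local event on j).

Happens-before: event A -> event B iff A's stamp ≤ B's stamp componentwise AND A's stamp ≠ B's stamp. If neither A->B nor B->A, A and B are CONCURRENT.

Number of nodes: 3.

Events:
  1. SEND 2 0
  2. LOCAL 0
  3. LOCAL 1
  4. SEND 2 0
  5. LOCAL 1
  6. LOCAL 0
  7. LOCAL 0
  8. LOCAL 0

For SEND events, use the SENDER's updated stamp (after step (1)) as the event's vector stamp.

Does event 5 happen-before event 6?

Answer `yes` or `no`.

Initial: VV[0]=[0, 0, 0]
Initial: VV[1]=[0, 0, 0]
Initial: VV[2]=[0, 0, 0]
Event 1: SEND 2->0: VV[2][2]++ -> VV[2]=[0, 0, 1], msg_vec=[0, 0, 1]; VV[0]=max(VV[0],msg_vec) then VV[0][0]++ -> VV[0]=[1, 0, 1]
Event 2: LOCAL 0: VV[0][0]++ -> VV[0]=[2, 0, 1]
Event 3: LOCAL 1: VV[1][1]++ -> VV[1]=[0, 1, 0]
Event 4: SEND 2->0: VV[2][2]++ -> VV[2]=[0, 0, 2], msg_vec=[0, 0, 2]; VV[0]=max(VV[0],msg_vec) then VV[0][0]++ -> VV[0]=[3, 0, 2]
Event 5: LOCAL 1: VV[1][1]++ -> VV[1]=[0, 2, 0]
Event 6: LOCAL 0: VV[0][0]++ -> VV[0]=[4, 0, 2]
Event 7: LOCAL 0: VV[0][0]++ -> VV[0]=[5, 0, 2]
Event 8: LOCAL 0: VV[0][0]++ -> VV[0]=[6, 0, 2]
Event 5 stamp: [0, 2, 0]
Event 6 stamp: [4, 0, 2]
[0, 2, 0] <= [4, 0, 2]? False. Equal? False. Happens-before: False

Answer: no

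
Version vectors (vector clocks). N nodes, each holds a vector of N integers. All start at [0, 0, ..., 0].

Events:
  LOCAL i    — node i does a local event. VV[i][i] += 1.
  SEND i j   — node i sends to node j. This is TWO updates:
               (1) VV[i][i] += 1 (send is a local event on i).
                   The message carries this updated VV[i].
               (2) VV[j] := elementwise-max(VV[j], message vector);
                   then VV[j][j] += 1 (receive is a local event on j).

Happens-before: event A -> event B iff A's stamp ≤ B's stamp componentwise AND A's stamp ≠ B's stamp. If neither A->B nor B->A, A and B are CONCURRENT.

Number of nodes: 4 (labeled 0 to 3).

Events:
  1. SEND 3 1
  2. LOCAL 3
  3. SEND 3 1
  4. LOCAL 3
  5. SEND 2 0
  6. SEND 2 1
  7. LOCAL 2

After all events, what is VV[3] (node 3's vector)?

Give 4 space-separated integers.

Answer: 0 0 0 4

Derivation:
Initial: VV[0]=[0, 0, 0, 0]
Initial: VV[1]=[0, 0, 0, 0]
Initial: VV[2]=[0, 0, 0, 0]
Initial: VV[3]=[0, 0, 0, 0]
Event 1: SEND 3->1: VV[3][3]++ -> VV[3]=[0, 0, 0, 1], msg_vec=[0, 0, 0, 1]; VV[1]=max(VV[1],msg_vec) then VV[1][1]++ -> VV[1]=[0, 1, 0, 1]
Event 2: LOCAL 3: VV[3][3]++ -> VV[3]=[0, 0, 0, 2]
Event 3: SEND 3->1: VV[3][3]++ -> VV[3]=[0, 0, 0, 3], msg_vec=[0, 0, 0, 3]; VV[1]=max(VV[1],msg_vec) then VV[1][1]++ -> VV[1]=[0, 2, 0, 3]
Event 4: LOCAL 3: VV[3][3]++ -> VV[3]=[0, 0, 0, 4]
Event 5: SEND 2->0: VV[2][2]++ -> VV[2]=[0, 0, 1, 0], msg_vec=[0, 0, 1, 0]; VV[0]=max(VV[0],msg_vec) then VV[0][0]++ -> VV[0]=[1, 0, 1, 0]
Event 6: SEND 2->1: VV[2][2]++ -> VV[2]=[0, 0, 2, 0], msg_vec=[0, 0, 2, 0]; VV[1]=max(VV[1],msg_vec) then VV[1][1]++ -> VV[1]=[0, 3, 2, 3]
Event 7: LOCAL 2: VV[2][2]++ -> VV[2]=[0, 0, 3, 0]
Final vectors: VV[0]=[1, 0, 1, 0]; VV[1]=[0, 3, 2, 3]; VV[2]=[0, 0, 3, 0]; VV[3]=[0, 0, 0, 4]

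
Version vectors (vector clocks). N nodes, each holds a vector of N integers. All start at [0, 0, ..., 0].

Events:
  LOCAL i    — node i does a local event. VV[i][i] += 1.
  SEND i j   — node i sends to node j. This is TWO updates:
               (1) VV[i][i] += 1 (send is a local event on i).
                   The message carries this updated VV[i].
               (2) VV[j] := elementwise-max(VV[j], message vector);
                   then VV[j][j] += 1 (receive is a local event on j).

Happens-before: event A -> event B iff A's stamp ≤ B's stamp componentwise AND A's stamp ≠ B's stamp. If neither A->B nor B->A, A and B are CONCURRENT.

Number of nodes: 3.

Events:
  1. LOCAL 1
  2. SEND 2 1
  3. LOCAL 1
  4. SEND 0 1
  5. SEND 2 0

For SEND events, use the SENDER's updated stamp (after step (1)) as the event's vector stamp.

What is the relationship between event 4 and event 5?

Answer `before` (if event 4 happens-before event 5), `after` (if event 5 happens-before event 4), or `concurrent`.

Answer: concurrent

Derivation:
Initial: VV[0]=[0, 0, 0]
Initial: VV[1]=[0, 0, 0]
Initial: VV[2]=[0, 0, 0]
Event 1: LOCAL 1: VV[1][1]++ -> VV[1]=[0, 1, 0]
Event 2: SEND 2->1: VV[2][2]++ -> VV[2]=[0, 0, 1], msg_vec=[0, 0, 1]; VV[1]=max(VV[1],msg_vec) then VV[1][1]++ -> VV[1]=[0, 2, 1]
Event 3: LOCAL 1: VV[1][1]++ -> VV[1]=[0, 3, 1]
Event 4: SEND 0->1: VV[0][0]++ -> VV[0]=[1, 0, 0], msg_vec=[1, 0, 0]; VV[1]=max(VV[1],msg_vec) then VV[1][1]++ -> VV[1]=[1, 4, 1]
Event 5: SEND 2->0: VV[2][2]++ -> VV[2]=[0, 0, 2], msg_vec=[0, 0, 2]; VV[0]=max(VV[0],msg_vec) then VV[0][0]++ -> VV[0]=[2, 0, 2]
Event 4 stamp: [1, 0, 0]
Event 5 stamp: [0, 0, 2]
[1, 0, 0] <= [0, 0, 2]? False
[0, 0, 2] <= [1, 0, 0]? False
Relation: concurrent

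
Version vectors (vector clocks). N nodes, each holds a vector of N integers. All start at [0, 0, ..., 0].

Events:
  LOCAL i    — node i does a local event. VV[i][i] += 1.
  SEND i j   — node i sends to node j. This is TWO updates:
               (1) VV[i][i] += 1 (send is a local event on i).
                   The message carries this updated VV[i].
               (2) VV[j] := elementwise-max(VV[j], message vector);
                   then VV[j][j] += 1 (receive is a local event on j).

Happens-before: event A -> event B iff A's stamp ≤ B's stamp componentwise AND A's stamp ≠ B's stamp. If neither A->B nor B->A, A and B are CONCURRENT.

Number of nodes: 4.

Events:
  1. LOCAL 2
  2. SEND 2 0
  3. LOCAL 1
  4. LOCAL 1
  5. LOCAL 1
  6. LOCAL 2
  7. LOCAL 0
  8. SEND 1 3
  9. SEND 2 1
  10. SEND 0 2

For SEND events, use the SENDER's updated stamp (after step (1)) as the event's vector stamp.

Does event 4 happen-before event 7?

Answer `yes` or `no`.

Answer: no

Derivation:
Initial: VV[0]=[0, 0, 0, 0]
Initial: VV[1]=[0, 0, 0, 0]
Initial: VV[2]=[0, 0, 0, 0]
Initial: VV[3]=[0, 0, 0, 0]
Event 1: LOCAL 2: VV[2][2]++ -> VV[2]=[0, 0, 1, 0]
Event 2: SEND 2->0: VV[2][2]++ -> VV[2]=[0, 0, 2, 0], msg_vec=[0, 0, 2, 0]; VV[0]=max(VV[0],msg_vec) then VV[0][0]++ -> VV[0]=[1, 0, 2, 0]
Event 3: LOCAL 1: VV[1][1]++ -> VV[1]=[0, 1, 0, 0]
Event 4: LOCAL 1: VV[1][1]++ -> VV[1]=[0, 2, 0, 0]
Event 5: LOCAL 1: VV[1][1]++ -> VV[1]=[0, 3, 0, 0]
Event 6: LOCAL 2: VV[2][2]++ -> VV[2]=[0, 0, 3, 0]
Event 7: LOCAL 0: VV[0][0]++ -> VV[0]=[2, 0, 2, 0]
Event 8: SEND 1->3: VV[1][1]++ -> VV[1]=[0, 4, 0, 0], msg_vec=[0, 4, 0, 0]; VV[3]=max(VV[3],msg_vec) then VV[3][3]++ -> VV[3]=[0, 4, 0, 1]
Event 9: SEND 2->1: VV[2][2]++ -> VV[2]=[0, 0, 4, 0], msg_vec=[0, 0, 4, 0]; VV[1]=max(VV[1],msg_vec) then VV[1][1]++ -> VV[1]=[0, 5, 4, 0]
Event 10: SEND 0->2: VV[0][0]++ -> VV[0]=[3, 0, 2, 0], msg_vec=[3, 0, 2, 0]; VV[2]=max(VV[2],msg_vec) then VV[2][2]++ -> VV[2]=[3, 0, 5, 0]
Event 4 stamp: [0, 2, 0, 0]
Event 7 stamp: [2, 0, 2, 0]
[0, 2, 0, 0] <= [2, 0, 2, 0]? False. Equal? False. Happens-before: False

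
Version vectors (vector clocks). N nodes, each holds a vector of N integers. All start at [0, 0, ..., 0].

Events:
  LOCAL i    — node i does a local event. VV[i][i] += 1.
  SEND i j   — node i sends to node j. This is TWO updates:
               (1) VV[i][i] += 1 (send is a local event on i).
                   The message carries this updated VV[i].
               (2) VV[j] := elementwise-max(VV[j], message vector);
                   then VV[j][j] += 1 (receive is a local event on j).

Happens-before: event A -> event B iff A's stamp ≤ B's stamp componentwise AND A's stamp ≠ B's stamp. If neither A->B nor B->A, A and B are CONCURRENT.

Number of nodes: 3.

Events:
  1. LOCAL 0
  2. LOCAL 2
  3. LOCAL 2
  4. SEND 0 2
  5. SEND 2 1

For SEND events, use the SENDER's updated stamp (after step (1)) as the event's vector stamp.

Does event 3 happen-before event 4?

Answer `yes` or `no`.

Initial: VV[0]=[0, 0, 0]
Initial: VV[1]=[0, 0, 0]
Initial: VV[2]=[0, 0, 0]
Event 1: LOCAL 0: VV[0][0]++ -> VV[0]=[1, 0, 0]
Event 2: LOCAL 2: VV[2][2]++ -> VV[2]=[0, 0, 1]
Event 3: LOCAL 2: VV[2][2]++ -> VV[2]=[0, 0, 2]
Event 4: SEND 0->2: VV[0][0]++ -> VV[0]=[2, 0, 0], msg_vec=[2, 0, 0]; VV[2]=max(VV[2],msg_vec) then VV[2][2]++ -> VV[2]=[2, 0, 3]
Event 5: SEND 2->1: VV[2][2]++ -> VV[2]=[2, 0, 4], msg_vec=[2, 0, 4]; VV[1]=max(VV[1],msg_vec) then VV[1][1]++ -> VV[1]=[2, 1, 4]
Event 3 stamp: [0, 0, 2]
Event 4 stamp: [2, 0, 0]
[0, 0, 2] <= [2, 0, 0]? False. Equal? False. Happens-before: False

Answer: no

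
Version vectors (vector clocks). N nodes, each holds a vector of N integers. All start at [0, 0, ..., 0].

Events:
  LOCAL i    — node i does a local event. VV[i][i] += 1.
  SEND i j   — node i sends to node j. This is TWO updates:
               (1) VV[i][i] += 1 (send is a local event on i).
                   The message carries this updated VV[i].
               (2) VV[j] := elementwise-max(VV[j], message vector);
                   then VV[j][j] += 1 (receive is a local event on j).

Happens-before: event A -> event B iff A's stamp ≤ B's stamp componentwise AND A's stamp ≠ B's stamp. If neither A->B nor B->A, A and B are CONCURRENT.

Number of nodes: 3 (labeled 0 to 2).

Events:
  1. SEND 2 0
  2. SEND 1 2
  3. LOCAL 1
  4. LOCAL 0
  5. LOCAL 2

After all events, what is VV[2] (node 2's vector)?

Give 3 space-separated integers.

Answer: 0 1 3

Derivation:
Initial: VV[0]=[0, 0, 0]
Initial: VV[1]=[0, 0, 0]
Initial: VV[2]=[0, 0, 0]
Event 1: SEND 2->0: VV[2][2]++ -> VV[2]=[0, 0, 1], msg_vec=[0, 0, 1]; VV[0]=max(VV[0],msg_vec) then VV[0][0]++ -> VV[0]=[1, 0, 1]
Event 2: SEND 1->2: VV[1][1]++ -> VV[1]=[0, 1, 0], msg_vec=[0, 1, 0]; VV[2]=max(VV[2],msg_vec) then VV[2][2]++ -> VV[2]=[0, 1, 2]
Event 3: LOCAL 1: VV[1][1]++ -> VV[1]=[0, 2, 0]
Event 4: LOCAL 0: VV[0][0]++ -> VV[0]=[2, 0, 1]
Event 5: LOCAL 2: VV[2][2]++ -> VV[2]=[0, 1, 3]
Final vectors: VV[0]=[2, 0, 1]; VV[1]=[0, 2, 0]; VV[2]=[0, 1, 3]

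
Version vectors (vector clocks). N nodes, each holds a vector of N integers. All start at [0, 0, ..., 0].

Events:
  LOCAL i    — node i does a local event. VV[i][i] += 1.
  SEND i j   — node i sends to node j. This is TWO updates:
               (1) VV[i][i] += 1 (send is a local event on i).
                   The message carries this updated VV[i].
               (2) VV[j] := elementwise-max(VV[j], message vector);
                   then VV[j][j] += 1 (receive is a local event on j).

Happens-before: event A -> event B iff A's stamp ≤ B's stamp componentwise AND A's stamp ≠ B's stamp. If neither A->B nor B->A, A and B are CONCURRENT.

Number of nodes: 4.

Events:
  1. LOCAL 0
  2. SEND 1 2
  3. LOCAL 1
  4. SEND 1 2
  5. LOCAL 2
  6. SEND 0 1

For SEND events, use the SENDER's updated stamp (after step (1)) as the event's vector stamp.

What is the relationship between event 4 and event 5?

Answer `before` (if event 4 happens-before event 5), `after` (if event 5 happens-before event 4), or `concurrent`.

Answer: before

Derivation:
Initial: VV[0]=[0, 0, 0, 0]
Initial: VV[1]=[0, 0, 0, 0]
Initial: VV[2]=[0, 0, 0, 0]
Initial: VV[3]=[0, 0, 0, 0]
Event 1: LOCAL 0: VV[0][0]++ -> VV[0]=[1, 0, 0, 0]
Event 2: SEND 1->2: VV[1][1]++ -> VV[1]=[0, 1, 0, 0], msg_vec=[0, 1, 0, 0]; VV[2]=max(VV[2],msg_vec) then VV[2][2]++ -> VV[2]=[0, 1, 1, 0]
Event 3: LOCAL 1: VV[1][1]++ -> VV[1]=[0, 2, 0, 0]
Event 4: SEND 1->2: VV[1][1]++ -> VV[1]=[0, 3, 0, 0], msg_vec=[0, 3, 0, 0]; VV[2]=max(VV[2],msg_vec) then VV[2][2]++ -> VV[2]=[0, 3, 2, 0]
Event 5: LOCAL 2: VV[2][2]++ -> VV[2]=[0, 3, 3, 0]
Event 6: SEND 0->1: VV[0][0]++ -> VV[0]=[2, 0, 0, 0], msg_vec=[2, 0, 0, 0]; VV[1]=max(VV[1],msg_vec) then VV[1][1]++ -> VV[1]=[2, 4, 0, 0]
Event 4 stamp: [0, 3, 0, 0]
Event 5 stamp: [0, 3, 3, 0]
[0, 3, 0, 0] <= [0, 3, 3, 0]? True
[0, 3, 3, 0] <= [0, 3, 0, 0]? False
Relation: before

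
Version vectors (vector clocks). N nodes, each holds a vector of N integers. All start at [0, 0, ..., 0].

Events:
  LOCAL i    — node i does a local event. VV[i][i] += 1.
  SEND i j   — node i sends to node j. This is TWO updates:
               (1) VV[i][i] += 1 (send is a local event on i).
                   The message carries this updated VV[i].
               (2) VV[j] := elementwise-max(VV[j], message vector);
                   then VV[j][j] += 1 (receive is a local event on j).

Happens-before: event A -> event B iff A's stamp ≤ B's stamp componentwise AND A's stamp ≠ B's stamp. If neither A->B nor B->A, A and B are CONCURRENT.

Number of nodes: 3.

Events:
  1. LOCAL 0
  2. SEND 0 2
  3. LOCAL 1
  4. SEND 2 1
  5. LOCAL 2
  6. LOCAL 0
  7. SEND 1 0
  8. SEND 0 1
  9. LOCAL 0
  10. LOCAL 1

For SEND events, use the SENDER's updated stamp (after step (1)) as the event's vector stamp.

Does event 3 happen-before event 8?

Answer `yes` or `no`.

Answer: yes

Derivation:
Initial: VV[0]=[0, 0, 0]
Initial: VV[1]=[0, 0, 0]
Initial: VV[2]=[0, 0, 0]
Event 1: LOCAL 0: VV[0][0]++ -> VV[0]=[1, 0, 0]
Event 2: SEND 0->2: VV[0][0]++ -> VV[0]=[2, 0, 0], msg_vec=[2, 0, 0]; VV[2]=max(VV[2],msg_vec) then VV[2][2]++ -> VV[2]=[2, 0, 1]
Event 3: LOCAL 1: VV[1][1]++ -> VV[1]=[0, 1, 0]
Event 4: SEND 2->1: VV[2][2]++ -> VV[2]=[2, 0, 2], msg_vec=[2, 0, 2]; VV[1]=max(VV[1],msg_vec) then VV[1][1]++ -> VV[1]=[2, 2, 2]
Event 5: LOCAL 2: VV[2][2]++ -> VV[2]=[2, 0, 3]
Event 6: LOCAL 0: VV[0][0]++ -> VV[0]=[3, 0, 0]
Event 7: SEND 1->0: VV[1][1]++ -> VV[1]=[2, 3, 2], msg_vec=[2, 3, 2]; VV[0]=max(VV[0],msg_vec) then VV[0][0]++ -> VV[0]=[4, 3, 2]
Event 8: SEND 0->1: VV[0][0]++ -> VV[0]=[5, 3, 2], msg_vec=[5, 3, 2]; VV[1]=max(VV[1],msg_vec) then VV[1][1]++ -> VV[1]=[5, 4, 2]
Event 9: LOCAL 0: VV[0][0]++ -> VV[0]=[6, 3, 2]
Event 10: LOCAL 1: VV[1][1]++ -> VV[1]=[5, 5, 2]
Event 3 stamp: [0, 1, 0]
Event 8 stamp: [5, 3, 2]
[0, 1, 0] <= [5, 3, 2]? True. Equal? False. Happens-before: True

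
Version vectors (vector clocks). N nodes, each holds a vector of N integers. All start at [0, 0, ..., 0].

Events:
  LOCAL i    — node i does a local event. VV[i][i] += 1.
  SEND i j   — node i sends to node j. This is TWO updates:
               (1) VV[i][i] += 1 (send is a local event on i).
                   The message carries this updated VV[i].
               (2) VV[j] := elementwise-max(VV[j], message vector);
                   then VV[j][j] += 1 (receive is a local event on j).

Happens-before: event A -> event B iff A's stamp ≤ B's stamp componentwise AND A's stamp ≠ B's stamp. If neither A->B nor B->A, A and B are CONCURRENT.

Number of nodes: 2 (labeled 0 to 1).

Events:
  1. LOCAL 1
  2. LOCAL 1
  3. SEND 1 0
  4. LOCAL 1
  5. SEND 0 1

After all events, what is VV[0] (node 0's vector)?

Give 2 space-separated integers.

Answer: 2 3

Derivation:
Initial: VV[0]=[0, 0]
Initial: VV[1]=[0, 0]
Event 1: LOCAL 1: VV[1][1]++ -> VV[1]=[0, 1]
Event 2: LOCAL 1: VV[1][1]++ -> VV[1]=[0, 2]
Event 3: SEND 1->0: VV[1][1]++ -> VV[1]=[0, 3], msg_vec=[0, 3]; VV[0]=max(VV[0],msg_vec) then VV[0][0]++ -> VV[0]=[1, 3]
Event 4: LOCAL 1: VV[1][1]++ -> VV[1]=[0, 4]
Event 5: SEND 0->1: VV[0][0]++ -> VV[0]=[2, 3], msg_vec=[2, 3]; VV[1]=max(VV[1],msg_vec) then VV[1][1]++ -> VV[1]=[2, 5]
Final vectors: VV[0]=[2, 3]; VV[1]=[2, 5]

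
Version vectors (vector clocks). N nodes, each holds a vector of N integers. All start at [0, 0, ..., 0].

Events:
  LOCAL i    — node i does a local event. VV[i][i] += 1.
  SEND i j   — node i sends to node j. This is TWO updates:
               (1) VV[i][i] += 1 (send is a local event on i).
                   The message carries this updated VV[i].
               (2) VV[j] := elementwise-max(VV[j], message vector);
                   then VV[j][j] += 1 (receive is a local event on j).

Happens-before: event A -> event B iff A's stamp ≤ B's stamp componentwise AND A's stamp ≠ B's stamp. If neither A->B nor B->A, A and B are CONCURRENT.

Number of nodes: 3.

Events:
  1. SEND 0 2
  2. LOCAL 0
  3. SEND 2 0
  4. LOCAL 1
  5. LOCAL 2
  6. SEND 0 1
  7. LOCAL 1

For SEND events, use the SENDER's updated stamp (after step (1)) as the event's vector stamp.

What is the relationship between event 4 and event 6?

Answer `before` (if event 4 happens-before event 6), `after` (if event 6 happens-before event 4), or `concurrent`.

Initial: VV[0]=[0, 0, 0]
Initial: VV[1]=[0, 0, 0]
Initial: VV[2]=[0, 0, 0]
Event 1: SEND 0->2: VV[0][0]++ -> VV[0]=[1, 0, 0], msg_vec=[1, 0, 0]; VV[2]=max(VV[2],msg_vec) then VV[2][2]++ -> VV[2]=[1, 0, 1]
Event 2: LOCAL 0: VV[0][0]++ -> VV[0]=[2, 0, 0]
Event 3: SEND 2->0: VV[2][2]++ -> VV[2]=[1, 0, 2], msg_vec=[1, 0, 2]; VV[0]=max(VV[0],msg_vec) then VV[0][0]++ -> VV[0]=[3, 0, 2]
Event 4: LOCAL 1: VV[1][1]++ -> VV[1]=[0, 1, 0]
Event 5: LOCAL 2: VV[2][2]++ -> VV[2]=[1, 0, 3]
Event 6: SEND 0->1: VV[0][0]++ -> VV[0]=[4, 0, 2], msg_vec=[4, 0, 2]; VV[1]=max(VV[1],msg_vec) then VV[1][1]++ -> VV[1]=[4, 2, 2]
Event 7: LOCAL 1: VV[1][1]++ -> VV[1]=[4, 3, 2]
Event 4 stamp: [0, 1, 0]
Event 6 stamp: [4, 0, 2]
[0, 1, 0] <= [4, 0, 2]? False
[4, 0, 2] <= [0, 1, 0]? False
Relation: concurrent

Answer: concurrent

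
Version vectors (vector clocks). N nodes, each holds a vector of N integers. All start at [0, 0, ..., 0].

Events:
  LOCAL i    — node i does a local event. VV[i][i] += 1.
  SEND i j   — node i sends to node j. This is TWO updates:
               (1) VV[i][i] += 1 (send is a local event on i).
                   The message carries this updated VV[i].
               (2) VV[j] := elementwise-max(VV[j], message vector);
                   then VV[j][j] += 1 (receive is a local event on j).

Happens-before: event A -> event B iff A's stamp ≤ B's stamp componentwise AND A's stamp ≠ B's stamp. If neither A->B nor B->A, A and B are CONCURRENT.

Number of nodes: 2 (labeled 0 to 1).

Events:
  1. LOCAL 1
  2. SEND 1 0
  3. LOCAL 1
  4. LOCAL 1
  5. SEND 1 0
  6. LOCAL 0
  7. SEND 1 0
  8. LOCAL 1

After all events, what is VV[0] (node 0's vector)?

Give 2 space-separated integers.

Answer: 4 6

Derivation:
Initial: VV[0]=[0, 0]
Initial: VV[1]=[0, 0]
Event 1: LOCAL 1: VV[1][1]++ -> VV[1]=[0, 1]
Event 2: SEND 1->0: VV[1][1]++ -> VV[1]=[0, 2], msg_vec=[0, 2]; VV[0]=max(VV[0],msg_vec) then VV[0][0]++ -> VV[0]=[1, 2]
Event 3: LOCAL 1: VV[1][1]++ -> VV[1]=[0, 3]
Event 4: LOCAL 1: VV[1][1]++ -> VV[1]=[0, 4]
Event 5: SEND 1->0: VV[1][1]++ -> VV[1]=[0, 5], msg_vec=[0, 5]; VV[0]=max(VV[0],msg_vec) then VV[0][0]++ -> VV[0]=[2, 5]
Event 6: LOCAL 0: VV[0][0]++ -> VV[0]=[3, 5]
Event 7: SEND 1->0: VV[1][1]++ -> VV[1]=[0, 6], msg_vec=[0, 6]; VV[0]=max(VV[0],msg_vec) then VV[0][0]++ -> VV[0]=[4, 6]
Event 8: LOCAL 1: VV[1][1]++ -> VV[1]=[0, 7]
Final vectors: VV[0]=[4, 6]; VV[1]=[0, 7]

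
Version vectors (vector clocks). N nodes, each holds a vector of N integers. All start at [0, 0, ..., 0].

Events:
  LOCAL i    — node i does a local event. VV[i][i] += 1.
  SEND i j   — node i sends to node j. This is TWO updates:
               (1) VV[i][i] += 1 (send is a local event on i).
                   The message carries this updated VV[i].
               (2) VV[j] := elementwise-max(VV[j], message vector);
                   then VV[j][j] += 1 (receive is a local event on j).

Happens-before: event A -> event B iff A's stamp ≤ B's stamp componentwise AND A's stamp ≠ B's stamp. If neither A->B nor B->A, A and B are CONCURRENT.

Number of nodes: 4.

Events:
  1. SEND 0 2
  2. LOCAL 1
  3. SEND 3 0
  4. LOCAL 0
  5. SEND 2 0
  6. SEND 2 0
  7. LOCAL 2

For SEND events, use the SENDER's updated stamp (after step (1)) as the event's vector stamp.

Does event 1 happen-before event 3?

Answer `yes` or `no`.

Initial: VV[0]=[0, 0, 0, 0]
Initial: VV[1]=[0, 0, 0, 0]
Initial: VV[2]=[0, 0, 0, 0]
Initial: VV[3]=[0, 0, 0, 0]
Event 1: SEND 0->2: VV[0][0]++ -> VV[0]=[1, 0, 0, 0], msg_vec=[1, 0, 0, 0]; VV[2]=max(VV[2],msg_vec) then VV[2][2]++ -> VV[2]=[1, 0, 1, 0]
Event 2: LOCAL 1: VV[1][1]++ -> VV[1]=[0, 1, 0, 0]
Event 3: SEND 3->0: VV[3][3]++ -> VV[3]=[0, 0, 0, 1], msg_vec=[0, 0, 0, 1]; VV[0]=max(VV[0],msg_vec) then VV[0][0]++ -> VV[0]=[2, 0, 0, 1]
Event 4: LOCAL 0: VV[0][0]++ -> VV[0]=[3, 0, 0, 1]
Event 5: SEND 2->0: VV[2][2]++ -> VV[2]=[1, 0, 2, 0], msg_vec=[1, 0, 2, 0]; VV[0]=max(VV[0],msg_vec) then VV[0][0]++ -> VV[0]=[4, 0, 2, 1]
Event 6: SEND 2->0: VV[2][2]++ -> VV[2]=[1, 0, 3, 0], msg_vec=[1, 0, 3, 0]; VV[0]=max(VV[0],msg_vec) then VV[0][0]++ -> VV[0]=[5, 0, 3, 1]
Event 7: LOCAL 2: VV[2][2]++ -> VV[2]=[1, 0, 4, 0]
Event 1 stamp: [1, 0, 0, 0]
Event 3 stamp: [0, 0, 0, 1]
[1, 0, 0, 0] <= [0, 0, 0, 1]? False. Equal? False. Happens-before: False

Answer: no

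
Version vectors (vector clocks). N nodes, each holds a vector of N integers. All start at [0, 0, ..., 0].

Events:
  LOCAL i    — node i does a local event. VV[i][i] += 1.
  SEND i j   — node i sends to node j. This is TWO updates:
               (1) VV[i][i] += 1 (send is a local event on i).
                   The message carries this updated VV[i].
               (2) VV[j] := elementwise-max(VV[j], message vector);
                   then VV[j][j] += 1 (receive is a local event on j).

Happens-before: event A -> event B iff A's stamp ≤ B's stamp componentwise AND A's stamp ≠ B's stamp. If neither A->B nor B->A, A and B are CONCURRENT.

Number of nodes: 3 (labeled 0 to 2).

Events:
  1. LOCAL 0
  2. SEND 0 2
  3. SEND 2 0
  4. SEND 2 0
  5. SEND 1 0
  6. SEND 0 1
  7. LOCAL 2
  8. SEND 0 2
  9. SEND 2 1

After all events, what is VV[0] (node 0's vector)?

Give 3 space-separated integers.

Answer: 7 1 3

Derivation:
Initial: VV[0]=[0, 0, 0]
Initial: VV[1]=[0, 0, 0]
Initial: VV[2]=[0, 0, 0]
Event 1: LOCAL 0: VV[0][0]++ -> VV[0]=[1, 0, 0]
Event 2: SEND 0->2: VV[0][0]++ -> VV[0]=[2, 0, 0], msg_vec=[2, 0, 0]; VV[2]=max(VV[2],msg_vec) then VV[2][2]++ -> VV[2]=[2, 0, 1]
Event 3: SEND 2->0: VV[2][2]++ -> VV[2]=[2, 0, 2], msg_vec=[2, 0, 2]; VV[0]=max(VV[0],msg_vec) then VV[0][0]++ -> VV[0]=[3, 0, 2]
Event 4: SEND 2->0: VV[2][2]++ -> VV[2]=[2, 0, 3], msg_vec=[2, 0, 3]; VV[0]=max(VV[0],msg_vec) then VV[0][0]++ -> VV[0]=[4, 0, 3]
Event 5: SEND 1->0: VV[1][1]++ -> VV[1]=[0, 1, 0], msg_vec=[0, 1, 0]; VV[0]=max(VV[0],msg_vec) then VV[0][0]++ -> VV[0]=[5, 1, 3]
Event 6: SEND 0->1: VV[0][0]++ -> VV[0]=[6, 1, 3], msg_vec=[6, 1, 3]; VV[1]=max(VV[1],msg_vec) then VV[1][1]++ -> VV[1]=[6, 2, 3]
Event 7: LOCAL 2: VV[2][2]++ -> VV[2]=[2, 0, 4]
Event 8: SEND 0->2: VV[0][0]++ -> VV[0]=[7, 1, 3], msg_vec=[7, 1, 3]; VV[2]=max(VV[2],msg_vec) then VV[2][2]++ -> VV[2]=[7, 1, 5]
Event 9: SEND 2->1: VV[2][2]++ -> VV[2]=[7, 1, 6], msg_vec=[7, 1, 6]; VV[1]=max(VV[1],msg_vec) then VV[1][1]++ -> VV[1]=[7, 3, 6]
Final vectors: VV[0]=[7, 1, 3]; VV[1]=[7, 3, 6]; VV[2]=[7, 1, 6]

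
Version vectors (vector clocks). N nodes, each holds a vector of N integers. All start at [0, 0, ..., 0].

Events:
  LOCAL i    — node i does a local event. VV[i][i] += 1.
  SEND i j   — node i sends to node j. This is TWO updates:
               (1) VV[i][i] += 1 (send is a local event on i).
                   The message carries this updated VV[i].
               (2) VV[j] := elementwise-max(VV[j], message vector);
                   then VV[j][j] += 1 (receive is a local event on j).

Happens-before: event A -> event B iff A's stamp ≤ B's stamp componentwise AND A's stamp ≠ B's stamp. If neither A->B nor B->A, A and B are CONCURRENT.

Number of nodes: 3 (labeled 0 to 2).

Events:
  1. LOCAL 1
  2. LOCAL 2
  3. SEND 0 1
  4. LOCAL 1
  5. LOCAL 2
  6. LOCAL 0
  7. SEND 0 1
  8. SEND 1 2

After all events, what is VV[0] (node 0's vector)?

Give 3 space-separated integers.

Answer: 3 0 0

Derivation:
Initial: VV[0]=[0, 0, 0]
Initial: VV[1]=[0, 0, 0]
Initial: VV[2]=[0, 0, 0]
Event 1: LOCAL 1: VV[1][1]++ -> VV[1]=[0, 1, 0]
Event 2: LOCAL 2: VV[2][2]++ -> VV[2]=[0, 0, 1]
Event 3: SEND 0->1: VV[0][0]++ -> VV[0]=[1, 0, 0], msg_vec=[1, 0, 0]; VV[1]=max(VV[1],msg_vec) then VV[1][1]++ -> VV[1]=[1, 2, 0]
Event 4: LOCAL 1: VV[1][1]++ -> VV[1]=[1, 3, 0]
Event 5: LOCAL 2: VV[2][2]++ -> VV[2]=[0, 0, 2]
Event 6: LOCAL 0: VV[0][0]++ -> VV[0]=[2, 0, 0]
Event 7: SEND 0->1: VV[0][0]++ -> VV[0]=[3, 0, 0], msg_vec=[3, 0, 0]; VV[1]=max(VV[1],msg_vec) then VV[1][1]++ -> VV[1]=[3, 4, 0]
Event 8: SEND 1->2: VV[1][1]++ -> VV[1]=[3, 5, 0], msg_vec=[3, 5, 0]; VV[2]=max(VV[2],msg_vec) then VV[2][2]++ -> VV[2]=[3, 5, 3]
Final vectors: VV[0]=[3, 0, 0]; VV[1]=[3, 5, 0]; VV[2]=[3, 5, 3]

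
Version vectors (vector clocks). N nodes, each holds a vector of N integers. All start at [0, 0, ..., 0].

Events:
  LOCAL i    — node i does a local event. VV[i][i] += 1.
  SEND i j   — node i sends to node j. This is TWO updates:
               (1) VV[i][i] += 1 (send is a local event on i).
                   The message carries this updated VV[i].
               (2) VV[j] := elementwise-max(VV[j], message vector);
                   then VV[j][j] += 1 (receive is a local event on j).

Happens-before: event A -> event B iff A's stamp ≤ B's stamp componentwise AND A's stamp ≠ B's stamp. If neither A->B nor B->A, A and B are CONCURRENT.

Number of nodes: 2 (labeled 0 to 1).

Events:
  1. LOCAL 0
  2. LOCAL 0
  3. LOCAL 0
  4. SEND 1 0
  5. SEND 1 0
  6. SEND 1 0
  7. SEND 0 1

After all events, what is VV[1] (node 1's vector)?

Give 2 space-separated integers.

Answer: 7 4

Derivation:
Initial: VV[0]=[0, 0]
Initial: VV[1]=[0, 0]
Event 1: LOCAL 0: VV[0][0]++ -> VV[0]=[1, 0]
Event 2: LOCAL 0: VV[0][0]++ -> VV[0]=[2, 0]
Event 3: LOCAL 0: VV[0][0]++ -> VV[0]=[3, 0]
Event 4: SEND 1->0: VV[1][1]++ -> VV[1]=[0, 1], msg_vec=[0, 1]; VV[0]=max(VV[0],msg_vec) then VV[0][0]++ -> VV[0]=[4, 1]
Event 5: SEND 1->0: VV[1][1]++ -> VV[1]=[0, 2], msg_vec=[0, 2]; VV[0]=max(VV[0],msg_vec) then VV[0][0]++ -> VV[0]=[5, 2]
Event 6: SEND 1->0: VV[1][1]++ -> VV[1]=[0, 3], msg_vec=[0, 3]; VV[0]=max(VV[0],msg_vec) then VV[0][0]++ -> VV[0]=[6, 3]
Event 7: SEND 0->1: VV[0][0]++ -> VV[0]=[7, 3], msg_vec=[7, 3]; VV[1]=max(VV[1],msg_vec) then VV[1][1]++ -> VV[1]=[7, 4]
Final vectors: VV[0]=[7, 3]; VV[1]=[7, 4]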